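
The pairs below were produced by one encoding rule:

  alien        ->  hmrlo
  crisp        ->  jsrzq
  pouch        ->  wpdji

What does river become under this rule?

Shifts by position in alien: pos 0: a→h (+7), pos 1: l→m (+1), pos 2: i→r (+9), pos 3: e→l (+7), pos 4: n→o (+1) — repeating every 3. A repeating key of period 3 is used — shifts +7, +1, +9 over and over.
For river: r+7=y, i+1=j, v+9=e, e+7=l, r+1=s.

yjels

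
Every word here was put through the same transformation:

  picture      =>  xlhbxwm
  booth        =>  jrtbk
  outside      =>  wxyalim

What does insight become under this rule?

qqxqjmb

Shifts by position in picture: pos 0: p→x (+8), pos 1: i→l (+3), pos 2: c→h (+5), pos 3: t→b (+8), pos 4: u→x (+3), pos 5: r→w (+5) — repeating every 3. A repeating key of period 3 is used — shifts +8, +3, +5 over and over.
For insight: i+8=q, n+3=q, s+5=x, i+8=q, g+3=j, h+5=m, t+8=b.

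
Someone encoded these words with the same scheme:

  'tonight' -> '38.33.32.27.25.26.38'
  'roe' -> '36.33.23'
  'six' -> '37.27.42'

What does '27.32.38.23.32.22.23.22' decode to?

t is letter #20 and maps to 38: an offset of 18. Letters become their 1-based position plus 18 (so a→19, b→20, …).
Reversing it on 27.32.38.23.32.22.23.22: 27→(27−18)÷1=9=i, 32→(32−18)÷1=14=n, 38→(38−18)÷1=20=t, 23→(23−18)÷1=5=e, 32→(32−18)÷1=14=n, 22→(22−18)÷1=4=d, 23→(23−18)÷1=5=e, 22→(22−18)÷1=4=d.

intended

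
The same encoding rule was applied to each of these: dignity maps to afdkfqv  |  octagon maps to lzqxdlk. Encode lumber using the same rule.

Compare letters: d→a is +23, i→f is +23, g→d is +23 — a constant shift. Each letter is shifted forward by 23 in the alphabet (a Caesar shift of +23).
For lumber: l+23=i, u+23=r, m+23=j, b+23=y, e+23=b, r+23=o.

irjybo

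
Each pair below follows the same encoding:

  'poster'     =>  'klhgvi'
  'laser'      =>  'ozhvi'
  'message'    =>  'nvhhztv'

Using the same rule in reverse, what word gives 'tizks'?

graph

Each pair mirrors across the alphabet (p↔k, o↔l, s↔h): positions sum to 25. Letters are reflected about the middle of the alphabet (position → 25−position): Atbash.
Decoding tizks: t↔g, i↔r, z↔a, k↔p, s↔h.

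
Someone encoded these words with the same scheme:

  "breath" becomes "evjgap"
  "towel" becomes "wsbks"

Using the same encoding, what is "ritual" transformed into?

In breath: b→e is +3, r→v is +4, e→j is +5, a→g is +6 — the shift increases by 1 each position. Each letter shifts forward by (position + 3), i.e. 3, 4, 5, … — the shift grows by one for each successive letter.
For ritual: r+3=u, i+4=m, t+5=y, u+6=a, a+7=h, l+8=t.

umyaht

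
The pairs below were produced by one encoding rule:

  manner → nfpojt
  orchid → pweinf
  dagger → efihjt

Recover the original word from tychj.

stage

Shifts by position in manner: pos 0: m→n (+1), pos 1: a→f (+5), pos 2: n→p (+2), pos 3: n→o (+1), pos 4: e→j (+5), pos 5: r→t (+2) — repeating every 3. It's a Vigenère-style cipher with numeric key [1,5,2]: position i shifts by key[i mod 3].
Decoding tychj: t−1=s, y−5=t, c−2=a, h−1=g, j−5=e.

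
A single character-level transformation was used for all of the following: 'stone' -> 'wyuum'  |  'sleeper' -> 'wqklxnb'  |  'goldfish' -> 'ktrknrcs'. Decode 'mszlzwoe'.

In stone: s→w is +4, t→y is +5, o→u is +6, n→u is +7 — the shift increases by 1 each position. Letter i (0-indexed) is shifted by i+4, so successive shifts are 4, 5, 6, ….
Decoding mszlzwoe: m−4=i, s−5=n, z−6=t, l−7=e, z−8=r, w−9=n, o−10=e, e−11=t.

internet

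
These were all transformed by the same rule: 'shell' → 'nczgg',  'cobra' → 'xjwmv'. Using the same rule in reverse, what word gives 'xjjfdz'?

Compare letters: s→n is +21, h→c is +21, e→z is +21 — a constant shift. Every letter moves 21 places later in the alphabet, wrapping around z→a.
Reversing it on xjjfdz: x−21=c, j−21=o, j−21=o, f−21=k, d−21=i, z−21=e.

cookie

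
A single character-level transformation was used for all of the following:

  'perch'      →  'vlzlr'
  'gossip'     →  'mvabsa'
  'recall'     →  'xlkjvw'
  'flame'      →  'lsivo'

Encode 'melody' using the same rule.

sltxnj

In perch: p→v is +6, e→l is +7, r→z is +8, c→l is +9 — the shift increases by 1 each position. Letter i (0-indexed) is shifted by i+6, so successive shifts are 6, 7, 8, ….
Applying it to melody: m+6=s, e+7=l, l+8=t, o+9=x, d+10=n, y+11=j.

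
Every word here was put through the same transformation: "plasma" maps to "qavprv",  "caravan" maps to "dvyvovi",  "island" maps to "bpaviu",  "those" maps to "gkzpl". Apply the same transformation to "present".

qylplig

p(15)→q(16) and l(11)→a(0) fit y≡17x+21 (mod 26); the inverse of 17 mod 26 is 23. Each letter's alphabet position (a=0..z=25) is mapped through 17·x+21 mod 26 — an affine cipher.
On present: p(15)→17·15+21≡16=q; r(17)→17·17+21≡24=y; e(4)→17·4+21≡11=l; s(18)→17·18+21≡15=p; e(4)→17·4+21≡11=l; n(13)→17·13+21≡8=i; t(19)→17·19+21≡6=g (all mod 26).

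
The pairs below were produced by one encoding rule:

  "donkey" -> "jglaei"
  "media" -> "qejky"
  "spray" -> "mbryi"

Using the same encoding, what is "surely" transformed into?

mcrevi

d(3)→j(9) and o(14)→g(6) fit y≡21x+24 (mod 26); the inverse of 21 mod 26 is 5. This is an affine cipher: with a=0,…,z=25, each position x becomes (21x+24) mod 26.
Applying it to surely: s(18)→21·18+24≡12=m; u(20)→21·20+24≡2=c; r(17)→21·17+24≡17=r; e(4)→21·4+24≡4=e; l(11)→21·11+24≡21=v; y(24)→21·24+24≡8=i (all mod 26).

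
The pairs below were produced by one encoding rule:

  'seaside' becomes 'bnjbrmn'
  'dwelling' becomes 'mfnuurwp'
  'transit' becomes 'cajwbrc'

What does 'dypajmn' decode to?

Compare letters: s→b is +9, e→n is +9, a→j is +9 — a constant shift. Each letter is shifted forward by 9 in the alphabet (a Caesar shift of +9).
Reversing it on dypajmn: d−9=u, y−9=p, p−9=g, a−9=r, j−9=a, m−9=d, n−9=e.

upgrade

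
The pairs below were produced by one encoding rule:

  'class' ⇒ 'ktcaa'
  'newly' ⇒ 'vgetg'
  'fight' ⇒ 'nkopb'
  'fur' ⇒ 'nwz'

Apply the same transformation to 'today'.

The shift depends on letter class: consonant c→k is +8, but vowel a→c is +2. Vowels shift forward by 2 and consonants shift forward by 8.
Applying it to today: t(cons)+8=b, o(vowel)+2=q, d(cons)+8=l, a(vowel)+2=c, y(cons)+8=g.

bqlcg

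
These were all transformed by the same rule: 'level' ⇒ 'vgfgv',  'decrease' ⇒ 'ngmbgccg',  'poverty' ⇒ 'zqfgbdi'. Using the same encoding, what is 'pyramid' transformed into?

Two shifts are in play — +2 for a/e/i/o/u, +10 for every other letter.
For pyramid: p(cons)+10=z, y(cons)+10=i, r(cons)+10=b, a(vowel)+2=c, m(cons)+10=w, i(vowel)+2=k, d(cons)+10=n.

zibcwkn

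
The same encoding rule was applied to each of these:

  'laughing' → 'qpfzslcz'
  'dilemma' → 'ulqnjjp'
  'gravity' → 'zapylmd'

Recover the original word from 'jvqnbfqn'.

Each letter's alphabet position (a=0..z=25) is mapped through 19·x+15 mod 26 — an affine cipher.
Reversing it on jvqnbfqn: j(9)→11·(9−15)≡12=m; v(21)→11·(21−15)≡14=o; q(16)→11·(16−15)≡11=l; n(13)→11·(13−15)≡4=e; b(1)→11·(1−15)≡2=c; f(5)→11·(5−15)≡20=u; q(16)→11·(16−15)≡11=l; n(13)→11·(13−15)≡4=e (all mod 26).

molecule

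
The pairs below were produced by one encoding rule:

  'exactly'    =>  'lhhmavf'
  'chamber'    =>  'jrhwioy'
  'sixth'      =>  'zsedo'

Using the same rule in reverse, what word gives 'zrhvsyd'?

shallow

Shifts by position in exactly: pos 0: e→l (+7), pos 1: x→h (+10), pos 2: a→h (+7), pos 3: c→m (+10) — repeating every 2. The shifts repeat in a cycle of length 2: positions 0,1,… shift by +7, +10, then the pattern repeats.
Undoing it on zrhvsyd: z−7=s, r−10=h, h−7=a, v−10=l, s−7=l, y−10=o, d−7=w.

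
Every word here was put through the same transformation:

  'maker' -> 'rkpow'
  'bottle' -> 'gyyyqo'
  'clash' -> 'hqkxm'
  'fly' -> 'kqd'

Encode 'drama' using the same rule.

The rule splits by letter class: vowels +10, consonants +5.
Applying it to drama: d(cons)+5=i, r(cons)+5=w, a(vowel)+10=k, m(cons)+5=r, a(vowel)+10=k.

iwkrk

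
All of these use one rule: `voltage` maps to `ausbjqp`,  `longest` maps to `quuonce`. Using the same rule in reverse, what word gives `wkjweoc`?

In voltage: v→a is +5, o→u is +6, l→s is +7, t→b is +8 — the shift increases by 1 each position. Letter i (0-indexed) is shifted by i+5, so successive shifts are 5, 6, 7, ….
Decoding wkjweoc: w−5=r, k−6=e, j−7=c, w−8=o, e−9=v, o−10=e, c−11=r.

recover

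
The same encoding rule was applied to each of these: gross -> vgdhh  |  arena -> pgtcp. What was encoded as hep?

spa

This is a Caesar cipher with shift 15.
Undoing it on hep: h−15=s, e−15=p, p−15=a.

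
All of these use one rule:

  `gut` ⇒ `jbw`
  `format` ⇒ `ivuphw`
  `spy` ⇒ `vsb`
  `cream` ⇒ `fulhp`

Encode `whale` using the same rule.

The shift depends on letter class: consonant g→j is +3, but vowel u→b is +7. Vowels shift forward by 7 and consonants shift forward by 3.
For whale: w(cons)+3=z, h(cons)+3=k, a(vowel)+7=h, l(cons)+3=o, e(vowel)+7=l.

zkhol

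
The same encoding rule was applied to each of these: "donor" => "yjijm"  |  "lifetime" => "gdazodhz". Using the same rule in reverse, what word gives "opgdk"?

tulip

Compare letters: d→y is +21, o→j is +21, n→i is +21 — a constant shift. Each letter is shifted forward by 21 in the alphabet (a Caesar shift of +21).
Reversing it on opgdk: o−21=t, p−21=u, g−21=l, d−21=i, k−21=p.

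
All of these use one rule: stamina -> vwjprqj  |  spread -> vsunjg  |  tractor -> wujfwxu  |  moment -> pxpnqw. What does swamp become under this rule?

The shift depends on letter class: consonant s→v is +3, but vowel a→j is +9. The rule splits by letter class: vowels +9, consonants +3.
On swamp: s(cons)+3=v, w(cons)+3=z, a(vowel)+9=j, m(cons)+3=p, p(cons)+3=s.

vzjps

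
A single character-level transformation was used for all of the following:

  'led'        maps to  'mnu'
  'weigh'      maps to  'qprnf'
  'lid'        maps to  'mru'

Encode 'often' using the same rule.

Read the word backwards and shift each letter +9.
Applying it to often: reverse → netfo; then shift: n+9=w, e+9=n, t+9=c, f+9=o, o+9=x.

wncox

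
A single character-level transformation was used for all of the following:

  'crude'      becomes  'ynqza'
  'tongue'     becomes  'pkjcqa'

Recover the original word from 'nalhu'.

It's a constant shift of +22 (ROT22).
Decoding nalhu: n−22=r, a−22=e, l−22=p, h−22=l, u−22=y.

reply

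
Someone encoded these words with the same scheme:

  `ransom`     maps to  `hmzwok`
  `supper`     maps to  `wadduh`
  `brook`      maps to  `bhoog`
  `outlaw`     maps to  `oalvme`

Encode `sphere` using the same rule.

r(17)→h(7) and a(0)→m(12) fit y≡15x+12 (mod 26); the inverse of 15 mod 26 is 7. Each letter's alphabet position (a=0..z=25) is mapped through 15·x+12 mod 26 — an affine cipher.
For sphere: s(18)→15·18+12≡22=w; p(15)→15·15+12≡3=d; h(7)→15·7+12≡13=n; e(4)→15·4+12≡20=u; r(17)→15·17+12≡7=h; e(4)→15·4+12≡20=u (all mod 26).

wdnuhu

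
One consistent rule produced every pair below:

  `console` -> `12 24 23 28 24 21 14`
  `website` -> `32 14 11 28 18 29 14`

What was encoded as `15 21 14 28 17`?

flesh

c is letter #3 and maps to 12: an offset of 9. Each letter is replaced by its alphabet position (a=1..z=26) + 9.
Reversing it on 15 21 14 28 17: 15→(15−9)÷1=6=f, 21→(21−9)÷1=12=l, 14→(14−9)÷1=5=e, 28→(28−9)÷1=19=s, 17→(17−9)÷1=8=h.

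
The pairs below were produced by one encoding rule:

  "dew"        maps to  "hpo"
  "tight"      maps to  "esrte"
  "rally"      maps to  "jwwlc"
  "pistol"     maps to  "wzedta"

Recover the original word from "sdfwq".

flush

The output letters match the input read backwards, each shifted +11: dew reversed is wed. The word is reversed, then every letter is shifted forward by 11.
Reversing it on sdfwq: shift back: s−11=h, d−11=s, f−11=u, w−11=l, q−11=f → hsulf; then reverse → flush.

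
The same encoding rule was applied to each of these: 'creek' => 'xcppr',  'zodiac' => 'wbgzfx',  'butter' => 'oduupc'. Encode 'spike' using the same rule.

c(2)→x(23) and r(17)→c(2) fit y≡9x+5 (mod 26); the inverse of 9 mod 26 is 3. Each letter's alphabet position (a=0..z=25) is mapped through 9·x+5 mod 26 — an affine cipher.
For spike: s(18)→9·18+5≡11=l; p(15)→9·15+5≡10=k; i(8)→9·8+5≡25=z; k(10)→9·10+5≡17=r; e(4)→9·4+5≡15=p (all mod 26).

lkzrp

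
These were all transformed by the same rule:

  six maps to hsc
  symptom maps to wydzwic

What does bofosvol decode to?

believer

Two steps: reverse the string, then apply a Caesar shift of +10.
Undoing it on bofosvol: shift back: b−10=r, o−10=e, f−10=v, o−10=e, s−10=i, v−10=l, o−10=e, l−10=b → reveileb; then reverse → believer.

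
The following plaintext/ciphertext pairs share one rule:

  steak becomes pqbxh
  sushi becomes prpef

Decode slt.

Each letter is shifted forward by 23 in the alphabet (a Caesar shift of +23).
Decoding slt: s−23=v, l−23=o, t−23=w.

vow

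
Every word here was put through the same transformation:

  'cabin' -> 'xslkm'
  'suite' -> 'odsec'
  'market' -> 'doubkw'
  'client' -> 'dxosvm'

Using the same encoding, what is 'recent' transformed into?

The output letters match the input read backwards, each shifted +10: cabin reversed is nibac. Read the word backwards and shift each letter +10.
Applying it to recent: reverse → tnecer; then shift: t+10=d, n+10=x, e+10=o, c+10=m, e+10=o, r+10=b.

dxomob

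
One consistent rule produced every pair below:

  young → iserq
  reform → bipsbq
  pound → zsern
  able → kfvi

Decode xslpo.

A repeating key of period 2 is used — shifts +10, +4 over and over.
Undoing it on xslpo: x−10=n, s−4=o, l−10=b, p−4=l, o−10=e.

noble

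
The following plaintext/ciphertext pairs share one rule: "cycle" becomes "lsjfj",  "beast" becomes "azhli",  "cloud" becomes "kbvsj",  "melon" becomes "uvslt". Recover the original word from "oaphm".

The output letters match the input read backwards, each shifted +7: cycle reversed is elcyc. Two steps: reverse the string, then apply a Caesar shift of +7.
Reversing it on oaphm: shift back: o−7=h, a−7=t, p−7=i, h−7=a, m−7=f → htiaf; then reverse → faith.

faith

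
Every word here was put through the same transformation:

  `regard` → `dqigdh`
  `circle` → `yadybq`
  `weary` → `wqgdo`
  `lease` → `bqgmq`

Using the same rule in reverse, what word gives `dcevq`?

route

r(17)→d(3) and e(4)→q(16) fit y≡9x+6 (mod 26); the inverse of 9 mod 26 is 3. Treating letters as 0–25, the rule is x ↦ 9x + 6 (mod 26).
Undoing it on dcevq: d(3)→3·(3−6)≡17=r; c(2)→3·(2−6)≡14=o; e(4)→3·(4−6)≡20=u; v(21)→3·(21−6)≡19=t; q(16)→3·(16−6)≡4=e (all mod 26).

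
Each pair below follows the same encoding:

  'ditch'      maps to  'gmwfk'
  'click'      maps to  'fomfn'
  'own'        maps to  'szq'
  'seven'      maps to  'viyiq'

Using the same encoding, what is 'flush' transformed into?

ioyvk

The shift depends on letter class: consonant d→g is +3, but vowel i→m is +4. The rule splits by letter class: vowels +4, consonants +3.
On flush: f(cons)+3=i, l(cons)+3=o, u(vowel)+4=y, s(cons)+3=v, h(cons)+3=k.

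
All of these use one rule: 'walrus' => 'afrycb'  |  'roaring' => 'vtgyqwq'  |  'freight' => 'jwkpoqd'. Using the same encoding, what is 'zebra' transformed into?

In walrus: w→a is +4, a→f is +5, l→r is +6, r→y is +7 — the shift increases by 1 each position. The shift increases by 1 at each position, starting from +4: 4, 5, 6, ….
Applying it to zebra: z+4=d, e+5=j, b+6=h, r+7=y, a+8=i.

djhyi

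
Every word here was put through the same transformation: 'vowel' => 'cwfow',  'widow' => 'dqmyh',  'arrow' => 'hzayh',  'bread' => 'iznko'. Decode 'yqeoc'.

In vowel: v→c is +7, o→w is +8, w→f is +9, e→o is +10 — the shift increases by 1 each position. Each letter shifts forward by (position + 7), i.e. 7, 8, 9, … — the shift grows by one for each successive letter.
Undoing it on yqeoc: y−7=r, q−8=i, e−9=v, o−10=e, c−11=r.

river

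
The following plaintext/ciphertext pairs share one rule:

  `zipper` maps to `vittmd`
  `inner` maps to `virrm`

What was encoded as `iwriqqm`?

The output letters match the input read backwards, each shifted +4: zipper reversed is reppiz. Read the word backwards and shift each letter +4.
Decoding iwriqqm: shift back: i−4=e, w−4=s, r−4=n, i−4=e, q−4=m, q−4=m, m−4=i → esnemmi; then reverse → immense.

immense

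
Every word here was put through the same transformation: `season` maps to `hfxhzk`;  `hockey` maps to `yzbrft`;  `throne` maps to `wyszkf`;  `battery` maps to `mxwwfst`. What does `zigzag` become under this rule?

injixj

s(18)→h(7) and e(4)→f(5) fit y≡15x+23 (mod 26); the inverse of 15 mod 26 is 7. Treating letters as 0–25, the rule is x ↦ 15x + 23 (mod 26).
Applying it to zigzag: z(25)→15·25+23≡8=i; i(8)→15·8+23≡13=n; g(6)→15·6+23≡9=j; z(25)→15·25+23≡8=i; a(0)→15·0+23≡23=x; g(6)→15·6+23≡9=j (all mod 26).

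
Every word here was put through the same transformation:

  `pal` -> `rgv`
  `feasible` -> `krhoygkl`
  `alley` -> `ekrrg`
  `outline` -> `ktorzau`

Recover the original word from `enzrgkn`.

The output letters match the input read backwards, each shifted +6: pal reversed is lap. Read the word backwards and shift each letter +6.
Decoding enzrgkn: shift back: e−6=y, n−6=h, z−6=t, r−6=l, g−6=a, k−6=e, n−6=h → yhtlaeh; then reverse → healthy.

healthy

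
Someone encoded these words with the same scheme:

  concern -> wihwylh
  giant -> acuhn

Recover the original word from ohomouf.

unusual

Compare letters: c→w is +20, o→i is +20, n→h is +20 — a constant shift. Every letter moves 20 places later in the alphabet, wrapping around z→a.
Decoding ohomouf: o−20=u, h−20=n, o−20=u, m−20=s, o−20=u, u−20=a, f−20=l.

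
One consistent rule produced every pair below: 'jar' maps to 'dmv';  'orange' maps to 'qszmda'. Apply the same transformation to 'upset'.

The output letters match the input read backwards, each shifted +12: jar reversed is raj. The word is reversed, then every letter is shifted forward by 12.
Applying it to upset: reverse → tespu; then shift: t+12=f, e+12=q, s+12=e, p+12=b, u+12=g.

fqebg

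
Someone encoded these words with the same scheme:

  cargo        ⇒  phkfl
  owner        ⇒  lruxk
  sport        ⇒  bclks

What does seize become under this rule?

Each letter's alphabet position (a=0..z=25) is mapped through 17·x+7 mod 26 — an affine cipher.
On seize: s(18)→17·18+7≡1=b; e(4)→17·4+7≡23=x; i(8)→17·8+7≡13=n; z(25)→17·25+7≡16=q; e(4)→17·4+7≡23=x (all mod 26).

bxnqx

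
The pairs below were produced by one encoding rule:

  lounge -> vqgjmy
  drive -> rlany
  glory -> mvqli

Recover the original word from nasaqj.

vision

This is an affine cipher: with a=0,…,z=25, each position x becomes (7x+22) mod 26.
Undoing it on nasaqj: n(13)→15·(13−22)≡21=v; a(0)→15·(0−22)≡8=i; s(18)→15·(18−22)≡18=s; a(0)→15·(0−22)≡8=i; q(16)→15·(16−22)≡14=o; j(9)→15·(9−22)≡13=n (all mod 26).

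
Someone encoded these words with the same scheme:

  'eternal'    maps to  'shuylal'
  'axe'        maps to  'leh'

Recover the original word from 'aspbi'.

Read the word backwards and shift each letter +7.
Decoding aspbi: shift back: a−7=t, s−7=l, p−7=i, b−7=u, i−7=b → tliub; then reverse → built.

built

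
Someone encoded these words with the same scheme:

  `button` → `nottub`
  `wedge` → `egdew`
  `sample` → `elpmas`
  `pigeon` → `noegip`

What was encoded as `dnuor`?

round

The output letters match the input read backwards: button reversed is nottub. It's just the letters in reverse order.
Undoing it on dnuor: then reverse → round.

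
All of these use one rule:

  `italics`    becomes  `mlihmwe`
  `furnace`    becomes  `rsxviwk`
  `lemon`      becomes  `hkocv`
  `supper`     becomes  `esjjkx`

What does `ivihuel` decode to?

analyst

i(8)→m(12) and t(19)→l(11) fit y≡7x+8 (mod 26); the inverse of 7 mod 26 is 15. Each letter's alphabet position (a=0..z=25) is mapped through 7·x+8 mod 26 — an affine cipher.
Decoding ivihuel: i(8)→15·(8−8)≡0=a; v(21)→15·(21−8)≡13=n; i(8)→15·(8−8)≡0=a; h(7)→15·(7−8)≡11=l; u(20)→15·(20−8)≡24=y; e(4)→15·(4−8)≡18=s; l(11)→15·(11−8)≡19=t (all mod 26).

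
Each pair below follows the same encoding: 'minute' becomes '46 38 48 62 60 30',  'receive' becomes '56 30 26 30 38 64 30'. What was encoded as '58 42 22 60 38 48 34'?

skating

m(#13)→46 and i(#9)→38: differences scale by 2, so n = 2·pos + 20. The formula is n = 2×(alphabet index, a=1) + 20.
Reversing it on 58 42 22 60 38 48 34: 58→(58−20)÷2=19=s, 42→(42−20)÷2=11=k, 22→(22−20)÷2=1=a, 60→(60−20)÷2=20=t, 38→(38−20)÷2=9=i, 48→(48−20)÷2=14=n, 34→(34−20)÷2=7=g.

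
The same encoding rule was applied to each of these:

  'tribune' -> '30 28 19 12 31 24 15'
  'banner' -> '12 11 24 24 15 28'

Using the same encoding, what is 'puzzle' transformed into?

26 31 36 36 22 15

t is letter #20 and maps to 30: an offset of 10. Each letter is replaced by its alphabet position (a=1..z=26) + 10.
On puzzle: p=16→26, u=21→31, z=26→36, z=26→36, l=12→22, e=5→15.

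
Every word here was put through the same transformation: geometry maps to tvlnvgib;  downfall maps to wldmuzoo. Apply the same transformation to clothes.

Each pair mirrors across the alphabet (g↔t, e↔v, o↔l): positions sum to 25. Each letter is replaced by its mirror in the alphabet: a↔z, b↔y, c↔x, and so on (the Atbash cipher).
For clothes: c↔x, l↔o, o↔l, t↔g, h↔s, e↔v, s↔h.

xolgsvh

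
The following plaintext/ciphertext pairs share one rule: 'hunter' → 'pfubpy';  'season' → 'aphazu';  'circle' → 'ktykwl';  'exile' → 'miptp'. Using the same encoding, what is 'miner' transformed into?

Shifts by position in hunter: pos 0: h→p (+8), pos 1: u→f (+11), pos 2: n→u (+7), pos 3: t→b (+8), pos 4: e→p (+11), pos 5: r→y (+7) — repeating every 3. A repeating key of period 3 is used — shifts +8, +11, +7 over and over.
On miner: m+8=u, i+11=t, n+7=u, e+8=m, r+11=c.

utumc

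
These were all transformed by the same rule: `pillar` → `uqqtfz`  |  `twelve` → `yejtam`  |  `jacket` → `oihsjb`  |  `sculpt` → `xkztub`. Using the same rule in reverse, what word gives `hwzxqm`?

Shifts by position in pillar: pos 0: p→u (+5), pos 1: i→q (+8), pos 2: l→q (+5), pos 3: l→t (+8) — repeating every 2. A repeating key of period 2 is used — shifts +5, +8 over and over.
Reversing it on hwzxqm: h−5=c, w−8=o, z−5=u, x−8=p, q−5=l, m−8=e.

couple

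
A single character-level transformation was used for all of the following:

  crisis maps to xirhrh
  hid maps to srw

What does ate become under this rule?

zgv

Each pair mirrors across the alphabet (c↔x, r↔i, i↔r): positions sum to 25. Letters are reflected about the middle of the alphabet (position → 25−position): Atbash.
Applying it to ate: a↔z, t↔g, e↔v.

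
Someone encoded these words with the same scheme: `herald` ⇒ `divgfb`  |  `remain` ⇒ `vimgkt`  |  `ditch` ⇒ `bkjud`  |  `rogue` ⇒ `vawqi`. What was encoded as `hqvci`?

purse

h(7)→d(3) and e(4)→i(8) fit y≡7x+6 (mod 26); the inverse of 7 mod 26 is 15. Each letter's alphabet position (a=0..z=25) is mapped through 7·x+6 mod 26 — an affine cipher.
Reversing it on hqvci: h(7)→15·(7−6)≡15=p; q(16)→15·(16−6)≡20=u; v(21)→15·(21−6)≡17=r; c(2)→15·(2−6)≡18=s; i(8)→15·(8−6)≡4=e (all mod 26).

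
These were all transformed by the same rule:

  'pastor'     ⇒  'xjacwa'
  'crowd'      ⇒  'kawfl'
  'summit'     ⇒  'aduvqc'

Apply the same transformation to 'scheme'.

A repeating key of period 2 is used — shifts +8, +9 over and over.
Applying it to scheme: s+8=a, c+9=l, h+8=p, e+9=n, m+8=u, e+9=n.

alpnun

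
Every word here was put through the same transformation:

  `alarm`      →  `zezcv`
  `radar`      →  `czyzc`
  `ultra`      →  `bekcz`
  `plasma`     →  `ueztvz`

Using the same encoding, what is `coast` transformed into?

a(0)→z(25) and l(11)→e(4) fit y≡17x+25 (mod 26); the inverse of 17 mod 26 is 23. This is an affine cipher: with a=0,…,z=25, each position x becomes (17x+25) mod 26.
Applying it to coast: c(2)→17·2+25≡7=h; o(14)→17·14+25≡3=d; a(0)→17·0+25≡25=z; s(18)→17·18+25≡19=t; t(19)→17·19+25≡10=k (all mod 26).

hdztk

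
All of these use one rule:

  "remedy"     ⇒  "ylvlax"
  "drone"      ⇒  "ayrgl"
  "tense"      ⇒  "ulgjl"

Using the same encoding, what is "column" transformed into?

r(17)→y(24) and e(4)→l(11) fit y≡11x+19 (mod 26); the inverse of 11 mod 26 is 19. Treating letters as 0–25, the rule is x ↦ 11x + 19 (mod 26).
Applying it to column: c(2)→11·2+19≡15=p; o(14)→11·14+19≡17=r; l(11)→11·11+19≡10=k; u(20)→11·20+19≡5=f; m(12)→11·12+19≡21=v; n(13)→11·13+19≡6=g (all mod 26).

prkfvg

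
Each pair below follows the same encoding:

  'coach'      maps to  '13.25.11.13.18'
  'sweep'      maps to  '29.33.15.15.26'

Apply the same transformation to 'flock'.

16.22.25.13.21

Each letter is replaced by its alphabet position (a=1..z=26) + 10.
On flock: f=6→16, l=12→22, o=15→25, c=3→13, k=11→21.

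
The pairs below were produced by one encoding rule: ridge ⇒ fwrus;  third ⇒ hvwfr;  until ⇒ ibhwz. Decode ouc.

Every letter moves 14 places later in the alphabet, wrapping around z→a.
Decoding ouc: o−14=a, u−14=g, c−14=o.

ago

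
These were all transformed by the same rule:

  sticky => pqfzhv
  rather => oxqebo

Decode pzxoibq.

scarlet

Compare letters: s→p is +23, t→q is +23, i→f is +23 — a constant shift. Each letter is shifted forward by 23 in the alphabet (a Caesar shift of +23).
Decoding pzxoibq: p−23=s, z−23=c, x−23=a, o−23=r, i−23=l, b−23=e, q−23=t.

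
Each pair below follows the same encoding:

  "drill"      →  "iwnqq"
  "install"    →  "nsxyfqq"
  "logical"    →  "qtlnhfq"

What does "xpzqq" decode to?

skull

Each letter is shifted forward by 5 in the alphabet (a Caesar shift of +5).
Undoing it on xpzqq: x−5=s, p−5=k, z−5=u, q−5=l, q−5=l.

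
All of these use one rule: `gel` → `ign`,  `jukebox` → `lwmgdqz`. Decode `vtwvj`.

Compare letters: g→i is +2, e→g is +2, l→n is +2 — a constant shift. It's a constant shift of +2 (ROT2).
Decoding vtwvj: v−2=t, t−2=r, w−2=u, v−2=t, j−2=h.

truth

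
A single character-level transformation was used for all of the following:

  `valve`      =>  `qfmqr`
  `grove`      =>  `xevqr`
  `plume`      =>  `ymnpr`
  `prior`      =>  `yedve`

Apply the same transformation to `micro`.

pdlev

v(21)→q(16) and a(0)→f(5) fit y≡3x+5 (mod 26); the inverse of 3 mod 26 is 9. Treating letters as 0–25, the rule is x ↦ 3x + 5 (mod 26).
On micro: m(12)→3·12+5≡15=p; i(8)→3·8+5≡3=d; c(2)→3·2+5≡11=l; r(17)→3·17+5≡4=e; o(14)→3·14+5≡21=v (all mod 26).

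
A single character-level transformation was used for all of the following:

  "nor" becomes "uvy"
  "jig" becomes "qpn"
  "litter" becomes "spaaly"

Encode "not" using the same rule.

Compare letters: n→u is +7, o→v is +7, r→y is +7 — a constant shift. It's a constant shift of +7 (ROT7).
For not: n+7=u, o+7=v, t+7=a.

uva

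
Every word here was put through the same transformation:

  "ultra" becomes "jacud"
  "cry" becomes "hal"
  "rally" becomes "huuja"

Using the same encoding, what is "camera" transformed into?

The output letters match the input read backwards, each shifted +9: ultra reversed is artlu. The word is reversed, then every letter is shifted forward by 9.
For camera: reverse → aremac; then shift: a+9=j, r+9=a, e+9=n, m+9=v, a+9=j, c+9=l.

janvjl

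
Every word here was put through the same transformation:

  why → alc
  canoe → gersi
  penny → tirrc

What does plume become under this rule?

Each letter is shifted forward by 4 in the alphabet (a Caesar shift of +4).
For plume: p+4=t, l+4=p, u+4=y, m+4=q, e+4=i.

tpyqi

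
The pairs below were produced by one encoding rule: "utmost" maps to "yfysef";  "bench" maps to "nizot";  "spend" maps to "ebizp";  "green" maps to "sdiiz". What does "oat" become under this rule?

Two shifts are in play — +4 for a/e/i/o/u, +12 for every other letter.
For oat: o(vowel)+4=s, a(vowel)+4=e, t(cons)+12=f.

sef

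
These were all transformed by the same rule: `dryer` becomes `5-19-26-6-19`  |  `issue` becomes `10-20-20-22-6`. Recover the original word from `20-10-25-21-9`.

sixth

d is letter #4 and maps to 5: an offset of 1. The number is (letter's place in the alphabet, a=1) + 1.
Undoing it on 20-10-25-21-9: 20→(20−1)÷1=19=s, 10→(10−1)÷1=9=i, 25→(25−1)÷1=24=x, 21→(21−1)÷1=20=t, 9→(9−1)÷1=8=h.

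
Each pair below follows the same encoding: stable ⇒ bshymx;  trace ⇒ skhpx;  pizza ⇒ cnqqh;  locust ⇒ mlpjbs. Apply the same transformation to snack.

buhpv

s(18)→b(1) and t(19)→s(18) fit y≡17x+7 (mod 26); the inverse of 17 mod 26 is 23. Treating letters as 0–25, the rule is x ↦ 17x + 7 (mod 26).
On snack: s(18)→17·18+7≡1=b; n(13)→17·13+7≡20=u; a(0)→17·0+7≡7=h; c(2)→17·2+7≡15=p; k(10)→17·10+7≡21=v (all mod 26).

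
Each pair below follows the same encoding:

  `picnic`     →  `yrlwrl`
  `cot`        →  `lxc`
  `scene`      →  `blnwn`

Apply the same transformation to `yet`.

Compare letters: p→y is +9, i→r is +9, c→l is +9 — a constant shift. Each letter is shifted forward by 9 in the alphabet (a Caesar shift of +9).
Applying it to yet: y+9=h, e+9=n, t+9=c.

hnc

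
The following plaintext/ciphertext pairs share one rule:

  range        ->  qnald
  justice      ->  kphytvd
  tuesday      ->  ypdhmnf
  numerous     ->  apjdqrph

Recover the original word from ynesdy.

tablet

This is an affine cipher: with a=0,…,z=25, each position x becomes (17x+13) mod 26.
Undoing it on ynesdy: y(24)→23·(24−13)≡19=t; n(13)→23·(13−13)≡0=a; e(4)→23·(4−13)≡1=b; s(18)→23·(18−13)≡11=l; d(3)→23·(3−13)≡4=e; y(24)→23·(24−13)≡19=t (all mod 26).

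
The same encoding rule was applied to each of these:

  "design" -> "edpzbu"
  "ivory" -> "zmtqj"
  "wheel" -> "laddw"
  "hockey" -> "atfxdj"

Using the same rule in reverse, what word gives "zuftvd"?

income

d(3)→e(4) and e(4)→d(3) fit y≡25x+7 (mod 26); the inverse of 25 mod 26 is 25. This is an affine cipher: with a=0,…,z=25, each position x becomes (25x+7) mod 26.
Decoding zuftvd: z(25)→25·(25−7)≡8=i; u(20)→25·(20−7)≡13=n; f(5)→25·(5−7)≡2=c; t(19)→25·(19−7)≡14=o; v(21)→25·(21−7)≡12=m; d(3)→25·(3−7)≡4=e (all mod 26).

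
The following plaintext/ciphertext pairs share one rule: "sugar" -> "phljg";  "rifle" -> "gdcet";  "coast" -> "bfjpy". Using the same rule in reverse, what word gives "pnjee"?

small

Treating letters as 0–25, the rule is x ↦ 9x + 9 (mod 26).
Decoding pnjee: p(15)→3·(15−9)≡18=s; n(13)→3·(13−9)≡12=m; j(9)→3·(9−9)≡0=a; e(4)→3·(4−9)≡11=l; e(4)→3·(4−9)≡11=l (all mod 26).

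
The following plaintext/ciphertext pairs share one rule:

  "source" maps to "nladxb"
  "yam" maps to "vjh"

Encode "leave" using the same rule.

nejnu

The output letters match the input read backwards, each shifted +9: source reversed is ecruos. Read the word backwards and shift each letter +9.
Applying it to leave: reverse → evael; then shift: e+9=n, v+9=e, a+9=j, e+9=n, l+9=u.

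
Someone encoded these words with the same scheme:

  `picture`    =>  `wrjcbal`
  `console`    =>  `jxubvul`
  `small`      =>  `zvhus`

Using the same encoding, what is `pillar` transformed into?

Shifts by position in picture: pos 0: p→w (+7), pos 1: i→r (+9), pos 2: c→j (+7), pos 3: t→c (+9) — repeating every 2. A repeating key of period 2 is used — shifts +7, +9 over and over.
Applying it to pillar: p+7=w, i+9=r, l+7=s, l+9=u, a+7=h, r+9=a.

wrsuha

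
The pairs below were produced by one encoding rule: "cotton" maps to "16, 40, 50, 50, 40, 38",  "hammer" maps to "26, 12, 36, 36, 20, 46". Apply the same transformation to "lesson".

34, 20, 48, 48, 40, 38

c(#3)→16 and o(#15)→40: differences scale by 2, so n = 2·pos + 10. Each letter becomes 2×(its alphabet position, a=1..z=26) + 10.
Applying it to lesson: l=12→34, e=5→20, s=19→48, s=19→48, o=15→40, n=14→38.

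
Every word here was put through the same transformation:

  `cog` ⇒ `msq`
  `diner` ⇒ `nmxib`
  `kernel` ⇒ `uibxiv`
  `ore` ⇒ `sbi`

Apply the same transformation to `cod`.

The shift depends on letter class: consonant c→m is +10, but vowel o→s is +4. The rule splits by letter class: vowels +4, consonants +10.
For cod: c(cons)+10=m, o(vowel)+4=s, d(cons)+10=n.

msn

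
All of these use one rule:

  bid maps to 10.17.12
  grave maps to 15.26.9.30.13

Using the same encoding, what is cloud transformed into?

11.20.23.29.12

b is letter #2 and maps to 10: an offset of 8. Letters become their 1-based position plus 8 (so a→9, b→10, …).
On cloud: c=3→11, l=12→20, o=15→23, u=21→29, d=4→12.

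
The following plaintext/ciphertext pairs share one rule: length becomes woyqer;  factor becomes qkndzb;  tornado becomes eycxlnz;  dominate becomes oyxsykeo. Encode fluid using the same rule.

qvfso

Shifts by position in length: pos 0: l→w (+11), pos 1: e→o (+10), pos 2: n→y (+11), pos 3: g→q (+10) — repeating every 2. A repeating key of period 2 is used — shifts +11, +10 over and over.
Applying it to fluid: f+11=q, l+10=v, u+11=f, i+10=s, d+11=o.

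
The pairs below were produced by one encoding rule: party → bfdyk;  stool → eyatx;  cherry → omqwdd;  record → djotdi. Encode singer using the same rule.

enzlqw

Shifts by position in party: pos 0: p→b (+12), pos 1: a→f (+5), pos 2: r→d (+12), pos 3: t→y (+5) — repeating every 2. A repeating key of period 2 is used — shifts +12, +5 over and over.
For singer: s+12=e, i+5=n, n+12=z, g+5=l, e+12=q, r+5=w.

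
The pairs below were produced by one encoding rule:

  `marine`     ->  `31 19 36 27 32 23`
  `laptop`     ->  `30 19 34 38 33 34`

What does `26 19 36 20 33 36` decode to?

harbor

m is letter #13 and maps to 31: an offset of 18. The number is (letter's place in the alphabet, a=1) + 18.
Decoding 26 19 36 20 33 36: 26→(26−18)÷1=8=h, 19→(19−18)÷1=1=a, 36→(36−18)÷1=18=r, 20→(20−18)÷1=2=b, 33→(33−18)÷1=15=o, 36→(36−18)÷1=18=r.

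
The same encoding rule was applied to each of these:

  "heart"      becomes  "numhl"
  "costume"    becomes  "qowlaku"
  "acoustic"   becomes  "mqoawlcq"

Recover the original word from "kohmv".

h(7)→n(13) and e(4)→u(20) fit y≡15x+12 (mod 26); the inverse of 15 mod 26 is 7. This is an affine cipher: with a=0,…,z=25, each position x becomes (15x+12) mod 26.
Decoding kohmv: k(10)→7·(10−12)≡12=m; o(14)→7·(14−12)≡14=o; h(7)→7·(7−12)≡17=r; m(12)→7·(12−12)≡0=a; v(21)→7·(21−12)≡11=l (all mod 26).

moral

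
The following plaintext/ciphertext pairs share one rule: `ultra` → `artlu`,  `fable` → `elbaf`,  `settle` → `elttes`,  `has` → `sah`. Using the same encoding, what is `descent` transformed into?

tnecsed

The output letters match the input read backwards: ultra reversed is artlu. It's just the letters in reverse order.
On descent: reverse → tnecsed.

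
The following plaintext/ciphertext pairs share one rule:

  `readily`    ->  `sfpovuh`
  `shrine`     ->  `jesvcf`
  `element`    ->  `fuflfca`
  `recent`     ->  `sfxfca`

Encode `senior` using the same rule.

jfcvts

r(17)→s(18) and e(4)→f(5) fit y≡17x+15 (mod 26); the inverse of 17 mod 26 is 23. Treating letters as 0–25, the rule is x ↦ 17x + 15 (mod 26).
For senior: s(18)→17·18+15≡9=j; e(4)→17·4+15≡5=f; n(13)→17·13+15≡2=c; i(8)→17·8+15≡21=v; o(14)→17·14+15≡19=t; r(17)→17·17+15≡18=s (all mod 26).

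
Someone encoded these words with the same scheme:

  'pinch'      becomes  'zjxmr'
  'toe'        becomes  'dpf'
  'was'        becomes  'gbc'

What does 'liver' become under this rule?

The shift depends on letter class: consonant p→z is +10, but vowel i→j is +1. Two shifts are in play — +1 for a/e/i/o/u, +10 for every other letter.
On liver: l(cons)+10=v, i(vowel)+1=j, v(cons)+10=f, e(vowel)+1=f, r(cons)+10=b.

vjffb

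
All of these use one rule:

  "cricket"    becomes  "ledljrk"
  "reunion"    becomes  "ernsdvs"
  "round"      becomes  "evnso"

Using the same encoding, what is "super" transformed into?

c(2)→l(11) and r(17)→e(4) fit y≡3x+5 (mod 26); the inverse of 3 mod 26 is 9. Each letter's alphabet position (a=0..z=25) is mapped through 3·x+5 mod 26 — an affine cipher.
Applying it to super: s(18)→3·18+5≡7=h; u(20)→3·20+5≡13=n; p(15)→3·15+5≡24=y; e(4)→3·4+5≡17=r; r(17)→3·17+5≡4=e (all mod 26).

hnyre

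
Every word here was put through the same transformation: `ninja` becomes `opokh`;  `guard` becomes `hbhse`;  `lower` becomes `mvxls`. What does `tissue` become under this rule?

Vowels shift forward by 7 and consonants shift forward by 1.
On tissue: t(cons)+1=u, i(vowel)+7=p, s(cons)+1=t, s(cons)+1=t, u(vowel)+7=b, e(vowel)+7=l.

upttbl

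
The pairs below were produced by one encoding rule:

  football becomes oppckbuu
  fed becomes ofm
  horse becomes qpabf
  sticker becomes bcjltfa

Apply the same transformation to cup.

lvy

The shift depends on letter class: consonant f→o is +9, but vowel o→p is +1. Vowels shift forward by 1 and consonants shift forward by 9.
For cup: c(cons)+9=l, u(vowel)+1=v, p(cons)+9=y.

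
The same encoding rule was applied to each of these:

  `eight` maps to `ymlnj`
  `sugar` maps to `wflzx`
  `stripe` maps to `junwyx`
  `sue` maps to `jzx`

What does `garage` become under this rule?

The output letters match the input read backwards, each shifted +5: eight reversed is thgie. Read the word backwards and shift each letter +5.
On garage: reverse → egarag; then shift: e+5=j, g+5=l, a+5=f, r+5=w, a+5=f, g+5=l.

jlfwfl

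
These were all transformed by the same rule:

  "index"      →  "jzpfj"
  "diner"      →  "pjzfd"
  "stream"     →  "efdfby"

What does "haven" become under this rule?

tbhfz

The shift depends on letter class: consonant n→z is +12, but vowel i→j is +1. The rule splits by letter class: vowels +1, consonants +12.
On haven: h(cons)+12=t, a(vowel)+1=b, v(cons)+12=h, e(vowel)+1=f, n(cons)+12=z.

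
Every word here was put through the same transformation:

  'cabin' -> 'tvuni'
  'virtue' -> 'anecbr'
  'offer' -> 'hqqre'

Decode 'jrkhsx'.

melody

c(2)→t(19) and a(0)→v(21) fit y≡25x+21 (mod 26); the inverse of 25 mod 26 is 25. Each letter's alphabet position (a=0..z=25) is mapped through 25·x+21 mod 26 — an affine cipher.
Undoing it on jrkhsx: j(9)→25·(9−21)≡12=m; r(17)→25·(17−21)≡4=e; k(10)→25·(10−21)≡11=l; h(7)→25·(7−21)≡14=o; s(18)→25·(18−21)≡3=d; x(23)→25·(23−21)≡24=y (all mod 26).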